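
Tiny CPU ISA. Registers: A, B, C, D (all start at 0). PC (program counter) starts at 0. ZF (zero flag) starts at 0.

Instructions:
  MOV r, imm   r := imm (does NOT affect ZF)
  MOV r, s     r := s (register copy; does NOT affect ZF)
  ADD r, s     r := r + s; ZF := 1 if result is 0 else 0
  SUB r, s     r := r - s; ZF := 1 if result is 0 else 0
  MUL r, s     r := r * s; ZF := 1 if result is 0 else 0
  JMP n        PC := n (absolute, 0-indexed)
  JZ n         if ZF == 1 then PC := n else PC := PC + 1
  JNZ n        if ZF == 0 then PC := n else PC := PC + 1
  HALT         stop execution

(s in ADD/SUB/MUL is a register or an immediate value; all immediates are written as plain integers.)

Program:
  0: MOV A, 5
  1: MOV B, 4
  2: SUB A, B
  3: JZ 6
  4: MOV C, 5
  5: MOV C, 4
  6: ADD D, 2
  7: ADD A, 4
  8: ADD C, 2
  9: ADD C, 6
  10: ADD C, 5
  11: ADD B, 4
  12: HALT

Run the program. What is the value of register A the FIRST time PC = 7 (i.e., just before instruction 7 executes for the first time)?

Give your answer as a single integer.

Step 1: PC=0 exec 'MOV A, 5'. After: A=5 B=0 C=0 D=0 ZF=0 PC=1
Step 2: PC=1 exec 'MOV B, 4'. After: A=5 B=4 C=0 D=0 ZF=0 PC=2
Step 3: PC=2 exec 'SUB A, B'. After: A=1 B=4 C=0 D=0 ZF=0 PC=3
Step 4: PC=3 exec 'JZ 6'. After: A=1 B=4 C=0 D=0 ZF=0 PC=4
Step 5: PC=4 exec 'MOV C, 5'. After: A=1 B=4 C=5 D=0 ZF=0 PC=5
Step 6: PC=5 exec 'MOV C, 4'. After: A=1 B=4 C=4 D=0 ZF=0 PC=6
Step 7: PC=6 exec 'ADD D, 2'. After: A=1 B=4 C=4 D=2 ZF=0 PC=7
First time PC=7: A=1

1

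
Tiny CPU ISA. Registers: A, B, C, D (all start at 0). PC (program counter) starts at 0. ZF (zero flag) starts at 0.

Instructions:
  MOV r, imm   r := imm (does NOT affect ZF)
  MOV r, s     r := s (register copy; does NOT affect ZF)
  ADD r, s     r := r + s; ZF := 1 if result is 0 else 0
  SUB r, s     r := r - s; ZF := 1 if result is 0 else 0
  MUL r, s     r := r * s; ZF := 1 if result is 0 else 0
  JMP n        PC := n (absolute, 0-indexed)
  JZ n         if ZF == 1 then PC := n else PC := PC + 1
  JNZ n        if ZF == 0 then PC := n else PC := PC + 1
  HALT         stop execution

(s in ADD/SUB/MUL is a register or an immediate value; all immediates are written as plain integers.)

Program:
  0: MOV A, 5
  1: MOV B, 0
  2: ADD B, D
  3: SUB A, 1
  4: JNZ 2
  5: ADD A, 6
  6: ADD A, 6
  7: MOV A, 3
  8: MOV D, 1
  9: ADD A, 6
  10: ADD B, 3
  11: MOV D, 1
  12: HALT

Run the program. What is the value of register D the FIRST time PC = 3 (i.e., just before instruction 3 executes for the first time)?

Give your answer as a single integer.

Step 1: PC=0 exec 'MOV A, 5'. After: A=5 B=0 C=0 D=0 ZF=0 PC=1
Step 2: PC=1 exec 'MOV B, 0'. After: A=5 B=0 C=0 D=0 ZF=0 PC=2
Step 3: PC=2 exec 'ADD B, D'. After: A=5 B=0 C=0 D=0 ZF=1 PC=3
First time PC=3: D=0

0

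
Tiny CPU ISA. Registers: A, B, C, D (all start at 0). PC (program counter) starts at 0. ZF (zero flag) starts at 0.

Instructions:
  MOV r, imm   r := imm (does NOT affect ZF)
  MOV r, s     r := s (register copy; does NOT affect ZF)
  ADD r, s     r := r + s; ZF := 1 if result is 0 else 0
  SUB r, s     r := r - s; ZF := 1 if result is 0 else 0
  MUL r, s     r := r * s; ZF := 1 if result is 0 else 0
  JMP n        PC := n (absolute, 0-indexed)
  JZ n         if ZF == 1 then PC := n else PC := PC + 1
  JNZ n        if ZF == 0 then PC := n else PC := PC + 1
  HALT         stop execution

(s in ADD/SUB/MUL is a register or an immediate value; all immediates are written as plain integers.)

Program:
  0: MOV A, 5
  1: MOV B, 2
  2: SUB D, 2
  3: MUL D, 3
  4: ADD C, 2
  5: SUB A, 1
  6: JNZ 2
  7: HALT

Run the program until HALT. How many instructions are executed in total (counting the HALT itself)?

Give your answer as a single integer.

Step 1: PC=0 exec 'MOV A, 5'. After: A=5 B=0 C=0 D=0 ZF=0 PC=1
Step 2: PC=1 exec 'MOV B, 2'. After: A=5 B=2 C=0 D=0 ZF=0 PC=2
Step 3: PC=2 exec 'SUB D, 2'. After: A=5 B=2 C=0 D=-2 ZF=0 PC=3
Step 4: PC=3 exec 'MUL D, 3'. After: A=5 B=2 C=0 D=-6 ZF=0 PC=4
Step 5: PC=4 exec 'ADD C, 2'. After: A=5 B=2 C=2 D=-6 ZF=0 PC=5
Step 6: PC=5 exec 'SUB A, 1'. After: A=4 B=2 C=2 D=-6 ZF=0 PC=6
Step 7: PC=6 exec 'JNZ 2'. After: A=4 B=2 C=2 D=-6 ZF=0 PC=2
Step 8: PC=2 exec 'SUB D, 2'. After: A=4 B=2 C=2 D=-8 ZF=0 PC=3
Step 9: PC=3 exec 'MUL D, 3'. After: A=4 B=2 C=2 D=-24 ZF=0 PC=4
Step 10: PC=4 exec 'ADD C, 2'. After: A=4 B=2 C=4 D=-24 ZF=0 PC=5
Step 11: PC=5 exec 'SUB A, 1'. After: A=3 B=2 C=4 D=-24 ZF=0 PC=6
Step 12: PC=6 exec 'JNZ 2'. After: A=3 B=2 C=4 D=-24 ZF=0 PC=2
Step 13: PC=2 exec 'SUB D, 2'. After: A=3 B=2 C=4 D=-26 ZF=0 PC=3
Step 14: PC=3 exec 'MUL D, 3'. After: A=3 B=2 C=4 D=-78 ZF=0 PC=4
Step 15: PC=4 exec 'ADD C, 2'. After: A=3 B=2 C=6 D=-78 ZF=0 PC=5
Step 16: PC=5 exec 'SUB A, 1'. After: A=2 B=2 C=6 D=-78 ZF=0 PC=6
Step 17: PC=6 exec 'JNZ 2'. After: A=2 B=2 C=6 D=-78 ZF=0 PC=2
Step 18: PC=2 exec 'SUB D, 2'. After: A=2 B=2 C=6 D=-80 ZF=0 PC=3
Step 19: PC=3 exec 'MUL D, 3'. After: A=2 B=2 C=6 D=-240 ZF=0 PC=4
Step 20: PC=4 exec 'ADD C, 2'. After: A=2 B=2 C=8 D=-240 ZF=0 PC=5
Step 21: PC=5 exec 'SUB A, 1'. After: A=1 B=2 C=8 D=-240 ZF=0 PC=6
Step 22: PC=6 exec 'JNZ 2'. After: A=1 B=2 C=8 D=-240 ZF=0 PC=2
Step 23: PC=2 exec 'SUB D, 2'. After: A=1 B=2 C=8 D=-242 ZF=0 PC=3
Step 24: PC=3 exec 'MUL D, 3'. After: A=1 B=2 C=8 D=-726 ZF=0 PC=4
Step 25: PC=4 exec 'ADD C, 2'. After: A=1 B=2 C=10 D=-726 ZF=0 PC=5
Step 26: PC=5 exec 'SUB A, 1'. After: A=0 B=2 C=10 D=-726 ZF=1 PC=6
Step 27: PC=6 exec 'JNZ 2'. After: A=0 B=2 C=10 D=-726 ZF=1 PC=7
Step 28: PC=7 exec 'HALT'. After: A=0 B=2 C=10 D=-726 ZF=1 PC=7 HALTED
Total instructions executed: 28

Answer: 28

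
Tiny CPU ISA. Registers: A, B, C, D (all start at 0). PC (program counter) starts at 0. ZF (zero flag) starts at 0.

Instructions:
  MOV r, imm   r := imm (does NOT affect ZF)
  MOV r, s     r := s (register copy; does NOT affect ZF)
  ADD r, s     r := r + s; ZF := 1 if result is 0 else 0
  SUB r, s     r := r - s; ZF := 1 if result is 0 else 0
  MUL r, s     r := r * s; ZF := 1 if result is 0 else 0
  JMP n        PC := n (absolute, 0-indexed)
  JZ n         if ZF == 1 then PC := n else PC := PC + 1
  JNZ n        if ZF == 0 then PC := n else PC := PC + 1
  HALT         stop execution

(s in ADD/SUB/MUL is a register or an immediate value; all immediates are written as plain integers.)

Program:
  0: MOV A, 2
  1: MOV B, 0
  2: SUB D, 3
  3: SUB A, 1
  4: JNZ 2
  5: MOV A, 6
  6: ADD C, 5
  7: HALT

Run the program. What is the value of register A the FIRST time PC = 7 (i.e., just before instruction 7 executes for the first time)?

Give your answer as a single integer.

Step 1: PC=0 exec 'MOV A, 2'. After: A=2 B=0 C=0 D=0 ZF=0 PC=1
Step 2: PC=1 exec 'MOV B, 0'. After: A=2 B=0 C=0 D=0 ZF=0 PC=2
Step 3: PC=2 exec 'SUB D, 3'. After: A=2 B=0 C=0 D=-3 ZF=0 PC=3
Step 4: PC=3 exec 'SUB A, 1'. After: A=1 B=0 C=0 D=-3 ZF=0 PC=4
Step 5: PC=4 exec 'JNZ 2'. After: A=1 B=0 C=0 D=-3 ZF=0 PC=2
Step 6: PC=2 exec 'SUB D, 3'. After: A=1 B=0 C=0 D=-6 ZF=0 PC=3
Step 7: PC=3 exec 'SUB A, 1'. After: A=0 B=0 C=0 D=-6 ZF=1 PC=4
Step 8: PC=4 exec 'JNZ 2'. After: A=0 B=0 C=0 D=-6 ZF=1 PC=5
Step 9: PC=5 exec 'MOV A, 6'. After: A=6 B=0 C=0 D=-6 ZF=1 PC=6
Step 10: PC=6 exec 'ADD C, 5'. After: A=6 B=0 C=5 D=-6 ZF=0 PC=7
First time PC=7: A=6

6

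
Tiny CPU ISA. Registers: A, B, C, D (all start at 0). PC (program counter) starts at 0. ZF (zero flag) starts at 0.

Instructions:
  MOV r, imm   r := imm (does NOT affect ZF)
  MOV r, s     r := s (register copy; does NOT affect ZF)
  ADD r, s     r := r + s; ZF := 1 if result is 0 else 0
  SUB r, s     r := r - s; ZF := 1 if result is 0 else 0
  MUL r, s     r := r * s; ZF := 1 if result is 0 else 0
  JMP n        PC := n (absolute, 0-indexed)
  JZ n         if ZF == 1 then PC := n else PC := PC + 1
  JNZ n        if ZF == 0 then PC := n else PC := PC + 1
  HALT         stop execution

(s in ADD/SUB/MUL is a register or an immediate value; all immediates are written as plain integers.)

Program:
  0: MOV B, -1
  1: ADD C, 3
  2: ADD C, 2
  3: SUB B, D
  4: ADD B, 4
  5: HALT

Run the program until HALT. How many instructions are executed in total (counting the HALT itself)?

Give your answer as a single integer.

Step 1: PC=0 exec 'MOV B, -1'. After: A=0 B=-1 C=0 D=0 ZF=0 PC=1
Step 2: PC=1 exec 'ADD C, 3'. After: A=0 B=-1 C=3 D=0 ZF=0 PC=2
Step 3: PC=2 exec 'ADD C, 2'. After: A=0 B=-1 C=5 D=0 ZF=0 PC=3
Step 4: PC=3 exec 'SUB B, D'. After: A=0 B=-1 C=5 D=0 ZF=0 PC=4
Step 5: PC=4 exec 'ADD B, 4'. After: A=0 B=3 C=5 D=0 ZF=0 PC=5
Step 6: PC=5 exec 'HALT'. After: A=0 B=3 C=5 D=0 ZF=0 PC=5 HALTED
Total instructions executed: 6

Answer: 6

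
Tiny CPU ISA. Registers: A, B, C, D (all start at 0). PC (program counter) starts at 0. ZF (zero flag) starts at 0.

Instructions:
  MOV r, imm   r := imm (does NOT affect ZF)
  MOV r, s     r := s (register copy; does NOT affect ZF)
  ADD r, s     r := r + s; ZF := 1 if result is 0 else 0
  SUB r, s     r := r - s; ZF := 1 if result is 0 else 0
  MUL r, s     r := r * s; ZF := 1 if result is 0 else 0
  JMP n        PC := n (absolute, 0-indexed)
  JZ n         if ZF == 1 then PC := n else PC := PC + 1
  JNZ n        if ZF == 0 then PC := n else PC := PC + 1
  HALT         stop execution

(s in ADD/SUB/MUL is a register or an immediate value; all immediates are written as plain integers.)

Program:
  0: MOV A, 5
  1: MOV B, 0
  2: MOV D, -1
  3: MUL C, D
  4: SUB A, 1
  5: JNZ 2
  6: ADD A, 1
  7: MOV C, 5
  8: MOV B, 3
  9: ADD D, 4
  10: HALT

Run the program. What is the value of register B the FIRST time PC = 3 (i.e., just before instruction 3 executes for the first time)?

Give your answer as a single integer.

Step 1: PC=0 exec 'MOV A, 5'. After: A=5 B=0 C=0 D=0 ZF=0 PC=1
Step 2: PC=1 exec 'MOV B, 0'. After: A=5 B=0 C=0 D=0 ZF=0 PC=2
Step 3: PC=2 exec 'MOV D, -1'. After: A=5 B=0 C=0 D=-1 ZF=0 PC=3
First time PC=3: B=0

0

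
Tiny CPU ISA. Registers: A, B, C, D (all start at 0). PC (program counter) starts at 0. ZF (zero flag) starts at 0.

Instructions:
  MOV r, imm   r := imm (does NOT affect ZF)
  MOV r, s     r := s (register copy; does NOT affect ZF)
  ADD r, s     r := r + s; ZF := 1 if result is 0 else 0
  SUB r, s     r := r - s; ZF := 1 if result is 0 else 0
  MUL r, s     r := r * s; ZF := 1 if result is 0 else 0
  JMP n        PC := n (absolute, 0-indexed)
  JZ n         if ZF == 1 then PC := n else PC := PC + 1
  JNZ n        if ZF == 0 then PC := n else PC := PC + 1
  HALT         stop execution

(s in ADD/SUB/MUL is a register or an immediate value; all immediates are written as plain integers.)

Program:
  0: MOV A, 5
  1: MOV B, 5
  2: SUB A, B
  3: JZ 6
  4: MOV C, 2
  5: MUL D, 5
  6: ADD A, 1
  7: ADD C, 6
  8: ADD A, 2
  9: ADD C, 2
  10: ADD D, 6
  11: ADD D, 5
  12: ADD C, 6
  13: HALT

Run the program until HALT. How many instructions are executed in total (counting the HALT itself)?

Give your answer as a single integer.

Step 1: PC=0 exec 'MOV A, 5'. After: A=5 B=0 C=0 D=0 ZF=0 PC=1
Step 2: PC=1 exec 'MOV B, 5'. After: A=5 B=5 C=0 D=0 ZF=0 PC=2
Step 3: PC=2 exec 'SUB A, B'. After: A=0 B=5 C=0 D=0 ZF=1 PC=3
Step 4: PC=3 exec 'JZ 6'. After: A=0 B=5 C=0 D=0 ZF=1 PC=6
Step 5: PC=6 exec 'ADD A, 1'. After: A=1 B=5 C=0 D=0 ZF=0 PC=7
Step 6: PC=7 exec 'ADD C, 6'. After: A=1 B=5 C=6 D=0 ZF=0 PC=8
Step 7: PC=8 exec 'ADD A, 2'. After: A=3 B=5 C=6 D=0 ZF=0 PC=9
Step 8: PC=9 exec 'ADD C, 2'. After: A=3 B=5 C=8 D=0 ZF=0 PC=10
Step 9: PC=10 exec 'ADD D, 6'. After: A=3 B=5 C=8 D=6 ZF=0 PC=11
Step 10: PC=11 exec 'ADD D, 5'. After: A=3 B=5 C=8 D=11 ZF=0 PC=12
Step 11: PC=12 exec 'ADD C, 6'. After: A=3 B=5 C=14 D=11 ZF=0 PC=13
Step 12: PC=13 exec 'HALT'. After: A=3 B=5 C=14 D=11 ZF=0 PC=13 HALTED
Total instructions executed: 12

Answer: 12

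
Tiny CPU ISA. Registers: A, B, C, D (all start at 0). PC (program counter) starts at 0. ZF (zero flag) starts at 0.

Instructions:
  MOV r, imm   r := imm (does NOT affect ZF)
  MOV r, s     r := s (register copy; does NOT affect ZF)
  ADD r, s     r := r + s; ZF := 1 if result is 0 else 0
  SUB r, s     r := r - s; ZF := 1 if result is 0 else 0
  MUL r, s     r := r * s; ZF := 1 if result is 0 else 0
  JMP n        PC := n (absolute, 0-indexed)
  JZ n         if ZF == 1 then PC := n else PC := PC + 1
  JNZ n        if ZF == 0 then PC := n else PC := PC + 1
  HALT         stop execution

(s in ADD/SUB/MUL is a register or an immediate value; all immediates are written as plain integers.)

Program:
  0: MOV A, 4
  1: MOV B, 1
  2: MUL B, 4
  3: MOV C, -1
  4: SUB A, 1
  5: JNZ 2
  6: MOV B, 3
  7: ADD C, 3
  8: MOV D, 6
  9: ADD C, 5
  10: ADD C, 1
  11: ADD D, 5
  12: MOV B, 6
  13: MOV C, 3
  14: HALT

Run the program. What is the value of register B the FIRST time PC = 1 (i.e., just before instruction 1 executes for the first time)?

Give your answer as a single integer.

Step 1: PC=0 exec 'MOV A, 4'. After: A=4 B=0 C=0 D=0 ZF=0 PC=1
First time PC=1: B=0

0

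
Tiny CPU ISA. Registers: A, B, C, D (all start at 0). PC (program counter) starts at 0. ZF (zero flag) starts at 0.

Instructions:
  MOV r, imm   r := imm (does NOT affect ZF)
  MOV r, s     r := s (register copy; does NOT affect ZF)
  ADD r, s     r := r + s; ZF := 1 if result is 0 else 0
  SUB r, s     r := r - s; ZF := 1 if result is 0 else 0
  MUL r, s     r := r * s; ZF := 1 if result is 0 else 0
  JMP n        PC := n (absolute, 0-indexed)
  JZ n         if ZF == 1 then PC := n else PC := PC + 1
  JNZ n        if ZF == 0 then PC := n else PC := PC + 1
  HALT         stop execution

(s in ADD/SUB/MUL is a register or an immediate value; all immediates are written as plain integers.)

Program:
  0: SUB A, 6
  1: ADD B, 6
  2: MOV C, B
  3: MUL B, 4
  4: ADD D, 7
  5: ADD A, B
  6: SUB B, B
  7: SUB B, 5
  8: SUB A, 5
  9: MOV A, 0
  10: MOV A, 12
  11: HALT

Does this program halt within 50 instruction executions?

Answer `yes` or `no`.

Step 1: PC=0 exec 'SUB A, 6'. After: A=-6 B=0 C=0 D=0 ZF=0 PC=1
Step 2: PC=1 exec 'ADD B, 6'. After: A=-6 B=6 C=0 D=0 ZF=0 PC=2
Step 3: PC=2 exec 'MOV C, B'. After: A=-6 B=6 C=6 D=0 ZF=0 PC=3
Step 4: PC=3 exec 'MUL B, 4'. After: A=-6 B=24 C=6 D=0 ZF=0 PC=4
Step 5: PC=4 exec 'ADD D, 7'. After: A=-6 B=24 C=6 D=7 ZF=0 PC=5
Step 6: PC=5 exec 'ADD A, B'. After: A=18 B=24 C=6 D=7 ZF=0 PC=6
Step 7: PC=6 exec 'SUB B, B'. After: A=18 B=0 C=6 D=7 ZF=1 PC=7
Step 8: PC=7 exec 'SUB B, 5'. After: A=18 B=-5 C=6 D=7 ZF=0 PC=8
Step 9: PC=8 exec 'SUB A, 5'. After: A=13 B=-5 C=6 D=7 ZF=0 PC=9
Step 10: PC=9 exec 'MOV A, 0'. After: A=0 B=-5 C=6 D=7 ZF=0 PC=10
Step 11: PC=10 exec 'MOV A, 12'. After: A=12 B=-5 C=6 D=7 ZF=0 PC=11
Step 12: PC=11 exec 'HALT'. After: A=12 B=-5 C=6 D=7 ZF=0 PC=11 HALTED

Answer: yes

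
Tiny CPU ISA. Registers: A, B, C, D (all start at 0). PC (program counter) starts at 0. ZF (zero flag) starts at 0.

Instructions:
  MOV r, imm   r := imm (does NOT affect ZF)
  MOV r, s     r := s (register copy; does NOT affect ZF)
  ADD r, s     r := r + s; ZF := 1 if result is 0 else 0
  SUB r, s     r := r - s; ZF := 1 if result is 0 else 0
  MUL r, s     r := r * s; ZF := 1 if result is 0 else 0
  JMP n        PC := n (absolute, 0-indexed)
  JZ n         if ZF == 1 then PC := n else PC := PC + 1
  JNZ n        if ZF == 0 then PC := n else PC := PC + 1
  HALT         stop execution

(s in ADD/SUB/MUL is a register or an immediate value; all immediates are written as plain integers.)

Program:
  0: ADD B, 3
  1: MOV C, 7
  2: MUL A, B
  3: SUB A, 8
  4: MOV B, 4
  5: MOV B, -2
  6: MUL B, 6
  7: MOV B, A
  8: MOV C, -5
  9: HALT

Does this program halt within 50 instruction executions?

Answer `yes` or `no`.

Step 1: PC=0 exec 'ADD B, 3'. After: A=0 B=3 C=0 D=0 ZF=0 PC=1
Step 2: PC=1 exec 'MOV C, 7'. After: A=0 B=3 C=7 D=0 ZF=0 PC=2
Step 3: PC=2 exec 'MUL A, B'. After: A=0 B=3 C=7 D=0 ZF=1 PC=3
Step 4: PC=3 exec 'SUB A, 8'. After: A=-8 B=3 C=7 D=0 ZF=0 PC=4
Step 5: PC=4 exec 'MOV B, 4'. After: A=-8 B=4 C=7 D=0 ZF=0 PC=5
Step 6: PC=5 exec 'MOV B, -2'. After: A=-8 B=-2 C=7 D=0 ZF=0 PC=6
Step 7: PC=6 exec 'MUL B, 6'. After: A=-8 B=-12 C=7 D=0 ZF=0 PC=7
Step 8: PC=7 exec 'MOV B, A'. After: A=-8 B=-8 C=7 D=0 ZF=0 PC=8
Step 9: PC=8 exec 'MOV C, -5'. After: A=-8 B=-8 C=-5 D=0 ZF=0 PC=9
Step 10: PC=9 exec 'HALT'. After: A=-8 B=-8 C=-5 D=0 ZF=0 PC=9 HALTED

Answer: yes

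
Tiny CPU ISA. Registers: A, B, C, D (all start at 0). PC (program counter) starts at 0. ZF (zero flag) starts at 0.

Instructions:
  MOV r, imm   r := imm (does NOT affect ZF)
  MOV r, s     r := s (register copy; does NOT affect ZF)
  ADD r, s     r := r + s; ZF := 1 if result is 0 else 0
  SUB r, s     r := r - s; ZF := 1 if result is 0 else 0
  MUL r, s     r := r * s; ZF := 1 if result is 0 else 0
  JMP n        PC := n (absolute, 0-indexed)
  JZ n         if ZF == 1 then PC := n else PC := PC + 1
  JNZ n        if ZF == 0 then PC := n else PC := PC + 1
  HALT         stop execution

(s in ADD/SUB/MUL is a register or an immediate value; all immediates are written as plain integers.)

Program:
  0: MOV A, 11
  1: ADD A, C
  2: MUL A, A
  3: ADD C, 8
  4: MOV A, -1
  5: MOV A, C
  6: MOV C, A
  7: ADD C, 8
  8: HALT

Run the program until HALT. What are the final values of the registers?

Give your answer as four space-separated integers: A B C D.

Answer: 8 0 16 0

Derivation:
Step 1: PC=0 exec 'MOV A, 11'. After: A=11 B=0 C=0 D=0 ZF=0 PC=1
Step 2: PC=1 exec 'ADD A, C'. After: A=11 B=0 C=0 D=0 ZF=0 PC=2
Step 3: PC=2 exec 'MUL A, A'. After: A=121 B=0 C=0 D=0 ZF=0 PC=3
Step 4: PC=3 exec 'ADD C, 8'. After: A=121 B=0 C=8 D=0 ZF=0 PC=4
Step 5: PC=4 exec 'MOV A, -1'. After: A=-1 B=0 C=8 D=0 ZF=0 PC=5
Step 6: PC=5 exec 'MOV A, C'. After: A=8 B=0 C=8 D=0 ZF=0 PC=6
Step 7: PC=6 exec 'MOV C, A'. After: A=8 B=0 C=8 D=0 ZF=0 PC=7
Step 8: PC=7 exec 'ADD C, 8'. After: A=8 B=0 C=16 D=0 ZF=0 PC=8
Step 9: PC=8 exec 'HALT'. After: A=8 B=0 C=16 D=0 ZF=0 PC=8 HALTED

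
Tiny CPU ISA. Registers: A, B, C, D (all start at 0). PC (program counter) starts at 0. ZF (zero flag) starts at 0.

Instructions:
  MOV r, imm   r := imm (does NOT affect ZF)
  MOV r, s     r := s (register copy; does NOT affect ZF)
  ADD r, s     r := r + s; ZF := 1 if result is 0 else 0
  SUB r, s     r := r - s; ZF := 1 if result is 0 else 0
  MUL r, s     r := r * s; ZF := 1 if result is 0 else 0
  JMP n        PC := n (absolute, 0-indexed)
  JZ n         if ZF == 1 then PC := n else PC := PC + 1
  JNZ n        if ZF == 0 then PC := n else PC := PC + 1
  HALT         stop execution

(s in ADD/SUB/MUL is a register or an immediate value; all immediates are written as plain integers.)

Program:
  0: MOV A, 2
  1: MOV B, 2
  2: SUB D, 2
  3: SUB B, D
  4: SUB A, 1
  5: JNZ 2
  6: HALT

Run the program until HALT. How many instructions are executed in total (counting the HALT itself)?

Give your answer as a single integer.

Answer: 11

Derivation:
Step 1: PC=0 exec 'MOV A, 2'. After: A=2 B=0 C=0 D=0 ZF=0 PC=1
Step 2: PC=1 exec 'MOV B, 2'. After: A=2 B=2 C=0 D=0 ZF=0 PC=2
Step 3: PC=2 exec 'SUB D, 2'. After: A=2 B=2 C=0 D=-2 ZF=0 PC=3
Step 4: PC=3 exec 'SUB B, D'. After: A=2 B=4 C=0 D=-2 ZF=0 PC=4
Step 5: PC=4 exec 'SUB A, 1'. After: A=1 B=4 C=0 D=-2 ZF=0 PC=5
Step 6: PC=5 exec 'JNZ 2'. After: A=1 B=4 C=0 D=-2 ZF=0 PC=2
Step 7: PC=2 exec 'SUB D, 2'. After: A=1 B=4 C=0 D=-4 ZF=0 PC=3
Step 8: PC=3 exec 'SUB B, D'. After: A=1 B=8 C=0 D=-4 ZF=0 PC=4
Step 9: PC=4 exec 'SUB A, 1'. After: A=0 B=8 C=0 D=-4 ZF=1 PC=5
Step 10: PC=5 exec 'JNZ 2'. After: A=0 B=8 C=0 D=-4 ZF=1 PC=6
Step 11: PC=6 exec 'HALT'. After: A=0 B=8 C=0 D=-4 ZF=1 PC=6 HALTED
Total instructions executed: 11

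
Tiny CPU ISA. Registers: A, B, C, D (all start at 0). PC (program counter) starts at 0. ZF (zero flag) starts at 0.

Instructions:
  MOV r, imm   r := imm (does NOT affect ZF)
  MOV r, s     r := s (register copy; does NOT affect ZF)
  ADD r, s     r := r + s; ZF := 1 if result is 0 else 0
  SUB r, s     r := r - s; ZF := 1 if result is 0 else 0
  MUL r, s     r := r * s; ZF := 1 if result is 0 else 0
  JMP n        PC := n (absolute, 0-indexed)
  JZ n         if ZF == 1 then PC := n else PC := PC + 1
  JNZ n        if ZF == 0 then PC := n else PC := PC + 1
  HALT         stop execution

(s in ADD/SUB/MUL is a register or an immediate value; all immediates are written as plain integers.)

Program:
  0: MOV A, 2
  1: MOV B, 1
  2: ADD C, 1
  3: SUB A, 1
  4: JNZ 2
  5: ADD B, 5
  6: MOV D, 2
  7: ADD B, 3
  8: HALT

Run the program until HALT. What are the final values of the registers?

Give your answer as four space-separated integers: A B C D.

Step 1: PC=0 exec 'MOV A, 2'. After: A=2 B=0 C=0 D=0 ZF=0 PC=1
Step 2: PC=1 exec 'MOV B, 1'. After: A=2 B=1 C=0 D=0 ZF=0 PC=2
Step 3: PC=2 exec 'ADD C, 1'. After: A=2 B=1 C=1 D=0 ZF=0 PC=3
Step 4: PC=3 exec 'SUB A, 1'. After: A=1 B=1 C=1 D=0 ZF=0 PC=4
Step 5: PC=4 exec 'JNZ 2'. After: A=1 B=1 C=1 D=0 ZF=0 PC=2
Step 6: PC=2 exec 'ADD C, 1'. After: A=1 B=1 C=2 D=0 ZF=0 PC=3
Step 7: PC=3 exec 'SUB A, 1'. After: A=0 B=1 C=2 D=0 ZF=1 PC=4
Step 8: PC=4 exec 'JNZ 2'. After: A=0 B=1 C=2 D=0 ZF=1 PC=5
Step 9: PC=5 exec 'ADD B, 5'. After: A=0 B=6 C=2 D=0 ZF=0 PC=6
Step 10: PC=6 exec 'MOV D, 2'. After: A=0 B=6 C=2 D=2 ZF=0 PC=7
Step 11: PC=7 exec 'ADD B, 3'. After: A=0 B=9 C=2 D=2 ZF=0 PC=8
Step 12: PC=8 exec 'HALT'. After: A=0 B=9 C=2 D=2 ZF=0 PC=8 HALTED

Answer: 0 9 2 2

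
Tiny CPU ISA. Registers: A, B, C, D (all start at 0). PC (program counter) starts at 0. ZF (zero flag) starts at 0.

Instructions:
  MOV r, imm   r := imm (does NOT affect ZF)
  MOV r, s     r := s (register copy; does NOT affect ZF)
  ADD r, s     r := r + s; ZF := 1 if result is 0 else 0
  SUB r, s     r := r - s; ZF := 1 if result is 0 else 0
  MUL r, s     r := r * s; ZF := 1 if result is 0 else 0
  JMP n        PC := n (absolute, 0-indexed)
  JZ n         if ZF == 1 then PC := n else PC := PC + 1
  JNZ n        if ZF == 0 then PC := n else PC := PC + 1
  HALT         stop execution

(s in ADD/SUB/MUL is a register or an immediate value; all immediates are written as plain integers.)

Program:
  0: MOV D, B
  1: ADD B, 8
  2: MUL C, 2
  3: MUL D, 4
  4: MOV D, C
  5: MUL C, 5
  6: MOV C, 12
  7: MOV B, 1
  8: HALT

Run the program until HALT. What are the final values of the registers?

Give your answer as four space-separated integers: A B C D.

Step 1: PC=0 exec 'MOV D, B'. After: A=0 B=0 C=0 D=0 ZF=0 PC=1
Step 2: PC=1 exec 'ADD B, 8'. After: A=0 B=8 C=0 D=0 ZF=0 PC=2
Step 3: PC=2 exec 'MUL C, 2'. After: A=0 B=8 C=0 D=0 ZF=1 PC=3
Step 4: PC=3 exec 'MUL D, 4'. After: A=0 B=8 C=0 D=0 ZF=1 PC=4
Step 5: PC=4 exec 'MOV D, C'. After: A=0 B=8 C=0 D=0 ZF=1 PC=5
Step 6: PC=5 exec 'MUL C, 5'. After: A=0 B=8 C=0 D=0 ZF=1 PC=6
Step 7: PC=6 exec 'MOV C, 12'. After: A=0 B=8 C=12 D=0 ZF=1 PC=7
Step 8: PC=7 exec 'MOV B, 1'. After: A=0 B=1 C=12 D=0 ZF=1 PC=8
Step 9: PC=8 exec 'HALT'. After: A=0 B=1 C=12 D=0 ZF=1 PC=8 HALTED

Answer: 0 1 12 0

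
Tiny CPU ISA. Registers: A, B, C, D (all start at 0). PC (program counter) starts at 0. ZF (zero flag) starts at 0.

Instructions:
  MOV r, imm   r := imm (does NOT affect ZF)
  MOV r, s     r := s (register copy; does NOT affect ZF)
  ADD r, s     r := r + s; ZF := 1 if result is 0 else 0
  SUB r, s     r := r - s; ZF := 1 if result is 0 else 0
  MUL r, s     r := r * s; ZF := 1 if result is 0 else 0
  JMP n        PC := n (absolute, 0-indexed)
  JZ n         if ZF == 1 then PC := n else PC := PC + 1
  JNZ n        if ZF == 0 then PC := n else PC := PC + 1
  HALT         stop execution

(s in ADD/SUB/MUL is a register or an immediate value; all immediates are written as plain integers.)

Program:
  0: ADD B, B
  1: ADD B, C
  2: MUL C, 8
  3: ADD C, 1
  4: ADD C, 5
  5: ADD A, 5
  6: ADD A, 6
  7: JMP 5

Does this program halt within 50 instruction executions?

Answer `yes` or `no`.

Answer: no

Derivation:
Step 1: PC=0 exec 'ADD B, B'. After: A=0 B=0 C=0 D=0 ZF=1 PC=1
Step 2: PC=1 exec 'ADD B, C'. After: A=0 B=0 C=0 D=0 ZF=1 PC=2
Step 3: PC=2 exec 'MUL C, 8'. After: A=0 B=0 C=0 D=0 ZF=1 PC=3
Step 4: PC=3 exec 'ADD C, 1'. After: A=0 B=0 C=1 D=0 ZF=0 PC=4
Step 5: PC=4 exec 'ADD C, 5'. After: A=0 B=0 C=6 D=0 ZF=0 PC=5
Step 6: PC=5 exec 'ADD A, 5'. After: A=5 B=0 C=6 D=0 ZF=0 PC=6
Step 7: PC=6 exec 'ADD A, 6'. After: A=11 B=0 C=6 D=0 ZF=0 PC=7
Step 8: PC=7 exec 'JMP 5'. After: A=11 B=0 C=6 D=0 ZF=0 PC=5
Step 9: PC=5 exec 'ADD A, 5'. After: A=16 B=0 C=6 D=0 ZF=0 PC=6
Step 10: PC=6 exec 'ADD A, 6'. After: A=22 B=0 C=6 D=0 ZF=0 PC=7
Step 11: PC=7 exec 'JMP 5'. After: A=22 B=0 C=6 D=0 ZF=0 PC=5
Step 12: PC=5 exec 'ADD A, 5'. After: A=27 B=0 C=6 D=0 ZF=0 PC=6
Step 13: PC=6 exec 'ADD A, 6'. After: A=33 B=0 C=6 D=0 ZF=0 PC=7
Step 14: PC=7 exec 'JMP 5'. After: A=33 B=0 C=6 D=0 ZF=0 PC=5
Step 15: PC=5 exec 'ADD A, 5'. After: A=38 B=0 C=6 D=0 ZF=0 PC=6
After 50 steps: not halted. PC revisits the same instructions with no path to HALT; will never halt.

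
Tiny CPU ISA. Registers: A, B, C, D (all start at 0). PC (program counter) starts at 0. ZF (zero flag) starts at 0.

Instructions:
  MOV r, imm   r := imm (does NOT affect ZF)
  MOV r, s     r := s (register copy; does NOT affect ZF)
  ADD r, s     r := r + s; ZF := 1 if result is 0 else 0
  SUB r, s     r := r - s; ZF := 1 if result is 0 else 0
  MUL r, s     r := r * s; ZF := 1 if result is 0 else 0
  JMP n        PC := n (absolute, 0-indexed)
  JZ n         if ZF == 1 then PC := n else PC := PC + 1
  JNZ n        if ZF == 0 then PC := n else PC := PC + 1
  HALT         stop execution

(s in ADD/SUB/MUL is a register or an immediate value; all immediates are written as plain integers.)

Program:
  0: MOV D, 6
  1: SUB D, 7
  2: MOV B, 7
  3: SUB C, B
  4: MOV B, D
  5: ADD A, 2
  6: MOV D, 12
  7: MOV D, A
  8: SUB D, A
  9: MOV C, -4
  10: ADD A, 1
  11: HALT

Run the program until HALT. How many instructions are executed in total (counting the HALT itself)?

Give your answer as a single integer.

Step 1: PC=0 exec 'MOV D, 6'. After: A=0 B=0 C=0 D=6 ZF=0 PC=1
Step 2: PC=1 exec 'SUB D, 7'. After: A=0 B=0 C=0 D=-1 ZF=0 PC=2
Step 3: PC=2 exec 'MOV B, 7'. After: A=0 B=7 C=0 D=-1 ZF=0 PC=3
Step 4: PC=3 exec 'SUB C, B'. After: A=0 B=7 C=-7 D=-1 ZF=0 PC=4
Step 5: PC=4 exec 'MOV B, D'. After: A=0 B=-1 C=-7 D=-1 ZF=0 PC=5
Step 6: PC=5 exec 'ADD A, 2'. After: A=2 B=-1 C=-7 D=-1 ZF=0 PC=6
Step 7: PC=6 exec 'MOV D, 12'. After: A=2 B=-1 C=-7 D=12 ZF=0 PC=7
Step 8: PC=7 exec 'MOV D, A'. After: A=2 B=-1 C=-7 D=2 ZF=0 PC=8
Step 9: PC=8 exec 'SUB D, A'. After: A=2 B=-1 C=-7 D=0 ZF=1 PC=9
Step 10: PC=9 exec 'MOV C, -4'. After: A=2 B=-1 C=-4 D=0 ZF=1 PC=10
Step 11: PC=10 exec 'ADD A, 1'. After: A=3 B=-1 C=-4 D=0 ZF=0 PC=11
Step 12: PC=11 exec 'HALT'. After: A=3 B=-1 C=-4 D=0 ZF=0 PC=11 HALTED
Total instructions executed: 12

Answer: 12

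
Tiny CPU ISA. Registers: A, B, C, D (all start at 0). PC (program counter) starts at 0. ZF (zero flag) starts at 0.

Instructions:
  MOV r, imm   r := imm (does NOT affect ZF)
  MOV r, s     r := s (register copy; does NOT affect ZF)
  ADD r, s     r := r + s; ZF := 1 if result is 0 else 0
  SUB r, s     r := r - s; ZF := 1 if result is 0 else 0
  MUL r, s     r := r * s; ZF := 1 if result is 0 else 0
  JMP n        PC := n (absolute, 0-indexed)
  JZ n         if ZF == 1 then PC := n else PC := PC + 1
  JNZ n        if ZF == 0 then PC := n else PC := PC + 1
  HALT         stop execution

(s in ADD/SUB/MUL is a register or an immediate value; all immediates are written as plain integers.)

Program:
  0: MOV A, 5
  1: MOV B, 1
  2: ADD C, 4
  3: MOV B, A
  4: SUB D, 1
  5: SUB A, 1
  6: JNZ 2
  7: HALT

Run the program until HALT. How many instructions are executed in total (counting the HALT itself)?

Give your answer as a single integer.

Step 1: PC=0 exec 'MOV A, 5'. After: A=5 B=0 C=0 D=0 ZF=0 PC=1
Step 2: PC=1 exec 'MOV B, 1'. After: A=5 B=1 C=0 D=0 ZF=0 PC=2
Step 3: PC=2 exec 'ADD C, 4'. After: A=5 B=1 C=4 D=0 ZF=0 PC=3
Step 4: PC=3 exec 'MOV B, A'. After: A=5 B=5 C=4 D=0 ZF=0 PC=4
Step 5: PC=4 exec 'SUB D, 1'. After: A=5 B=5 C=4 D=-1 ZF=0 PC=5
Step 6: PC=5 exec 'SUB A, 1'. After: A=4 B=5 C=4 D=-1 ZF=0 PC=6
Step 7: PC=6 exec 'JNZ 2'. After: A=4 B=5 C=4 D=-1 ZF=0 PC=2
Step 8: PC=2 exec 'ADD C, 4'. After: A=4 B=5 C=8 D=-1 ZF=0 PC=3
Step 9: PC=3 exec 'MOV B, A'. After: A=4 B=4 C=8 D=-1 ZF=0 PC=4
Step 10: PC=4 exec 'SUB D, 1'. After: A=4 B=4 C=8 D=-2 ZF=0 PC=5
Step 11: PC=5 exec 'SUB A, 1'. After: A=3 B=4 C=8 D=-2 ZF=0 PC=6
Step 12: PC=6 exec 'JNZ 2'. After: A=3 B=4 C=8 D=-2 ZF=0 PC=2
Step 13: PC=2 exec 'ADD C, 4'. After: A=3 B=4 C=12 D=-2 ZF=0 PC=3
Step 14: PC=3 exec 'MOV B, A'. After: A=3 B=3 C=12 D=-2 ZF=0 PC=4
Step 15: PC=4 exec 'SUB D, 1'. After: A=3 B=3 C=12 D=-3 ZF=0 PC=5
Step 16: PC=5 exec 'SUB A, 1'. After: A=2 B=3 C=12 D=-3 ZF=0 PC=6
Step 17: PC=6 exec 'JNZ 2'. After: A=2 B=3 C=12 D=-3 ZF=0 PC=2
Step 18: PC=2 exec 'ADD C, 4'. After: A=2 B=3 C=16 D=-3 ZF=0 PC=3
Step 19: PC=3 exec 'MOV B, A'. After: A=2 B=2 C=16 D=-3 ZF=0 PC=4
Step 20: PC=4 exec 'SUB D, 1'. After: A=2 B=2 C=16 D=-4 ZF=0 PC=5
Step 21: PC=5 exec 'SUB A, 1'. After: A=1 B=2 C=16 D=-4 ZF=0 PC=6
Step 22: PC=6 exec 'JNZ 2'. After: A=1 B=2 C=16 D=-4 ZF=0 PC=2
Step 23: PC=2 exec 'ADD C, 4'. After: A=1 B=2 C=20 D=-4 ZF=0 PC=3
Step 24: PC=3 exec 'MOV B, A'. After: A=1 B=1 C=20 D=-4 ZF=0 PC=4
Step 25: PC=4 exec 'SUB D, 1'. After: A=1 B=1 C=20 D=-5 ZF=0 PC=5
Step 26: PC=5 exec 'SUB A, 1'. After: A=0 B=1 C=20 D=-5 ZF=1 PC=6
Step 27: PC=6 exec 'JNZ 2'. After: A=0 B=1 C=20 D=-5 ZF=1 PC=7
Step 28: PC=7 exec 'HALT'. After: A=0 B=1 C=20 D=-5 ZF=1 PC=7 HALTED
Total instructions executed: 28

Answer: 28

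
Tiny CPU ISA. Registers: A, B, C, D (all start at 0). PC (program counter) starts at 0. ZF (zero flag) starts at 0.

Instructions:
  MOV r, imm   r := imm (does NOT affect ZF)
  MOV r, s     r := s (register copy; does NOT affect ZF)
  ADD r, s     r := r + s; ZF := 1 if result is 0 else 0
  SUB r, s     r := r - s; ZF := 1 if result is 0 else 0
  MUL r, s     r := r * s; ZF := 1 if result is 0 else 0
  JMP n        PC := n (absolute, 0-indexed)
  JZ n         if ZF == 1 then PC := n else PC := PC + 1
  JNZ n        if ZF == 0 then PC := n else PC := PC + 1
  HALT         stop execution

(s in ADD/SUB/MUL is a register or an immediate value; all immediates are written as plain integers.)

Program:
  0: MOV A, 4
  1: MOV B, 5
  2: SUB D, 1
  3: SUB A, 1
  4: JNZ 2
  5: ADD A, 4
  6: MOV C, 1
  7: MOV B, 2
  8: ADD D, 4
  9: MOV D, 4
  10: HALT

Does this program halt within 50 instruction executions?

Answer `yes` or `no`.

Step 1: PC=0 exec 'MOV A, 4'. After: A=4 B=0 C=0 D=0 ZF=0 PC=1
Step 2: PC=1 exec 'MOV B, 5'. After: A=4 B=5 C=0 D=0 ZF=0 PC=2
Step 3: PC=2 exec 'SUB D, 1'. After: A=4 B=5 C=0 D=-1 ZF=0 PC=3
Step 4: PC=3 exec 'SUB A, 1'. After: A=3 B=5 C=0 D=-1 ZF=0 PC=4
Step 5: PC=4 exec 'JNZ 2'. After: A=3 B=5 C=0 D=-1 ZF=0 PC=2
Step 6: PC=2 exec 'SUB D, 1'. After: A=3 B=5 C=0 D=-2 ZF=0 PC=3
Step 7: PC=3 exec 'SUB A, 1'. After: A=2 B=5 C=0 D=-2 ZF=0 PC=4
Step 8: PC=4 exec 'JNZ 2'. After: A=2 B=5 C=0 D=-2 ZF=0 PC=2
Step 9: PC=2 exec 'SUB D, 1'. After: A=2 B=5 C=0 D=-3 ZF=0 PC=3
Step 10: PC=3 exec 'SUB A, 1'. After: A=1 B=5 C=0 D=-3 ZF=0 PC=4
Step 11: PC=4 exec 'JNZ 2'. After: A=1 B=5 C=0 D=-3 ZF=0 PC=2
Step 12: PC=2 exec 'SUB D, 1'. After: A=1 B=5 C=0 D=-4 ZF=0 PC=3
Step 13: PC=3 exec 'SUB A, 1'. After: A=0 B=5 C=0 D=-4 ZF=1 PC=4
Step 14: PC=4 exec 'JNZ 2'. After: A=0 B=5 C=0 D=-4 ZF=1 PC=5
Step 15: PC=5 exec 'ADD A, 4'. After: A=4 B=5 C=0 D=-4 ZF=0 PC=6
Step 16: PC=6 exec 'MOV C, 1'. After: A=4 B=5 C=1 D=-4 ZF=0 PC=7
Step 17: PC=7 exec 'MOV B, 2'. After: A=4 B=2 C=1 D=-4 ZF=0 PC=8
Step 18: PC=8 exec 'ADD D, 4'. After: A=4 B=2 C=1 D=0 ZF=1 PC=9
Step 19: PC=9 exec 'MOV D, 4'. After: A=4 B=2 C=1 D=4 ZF=1 PC=10
Step 20: PC=10 exec 'HALT'. After: A=4 B=2 C=1 D=4 ZF=1 PC=10 HALTED

Answer: yes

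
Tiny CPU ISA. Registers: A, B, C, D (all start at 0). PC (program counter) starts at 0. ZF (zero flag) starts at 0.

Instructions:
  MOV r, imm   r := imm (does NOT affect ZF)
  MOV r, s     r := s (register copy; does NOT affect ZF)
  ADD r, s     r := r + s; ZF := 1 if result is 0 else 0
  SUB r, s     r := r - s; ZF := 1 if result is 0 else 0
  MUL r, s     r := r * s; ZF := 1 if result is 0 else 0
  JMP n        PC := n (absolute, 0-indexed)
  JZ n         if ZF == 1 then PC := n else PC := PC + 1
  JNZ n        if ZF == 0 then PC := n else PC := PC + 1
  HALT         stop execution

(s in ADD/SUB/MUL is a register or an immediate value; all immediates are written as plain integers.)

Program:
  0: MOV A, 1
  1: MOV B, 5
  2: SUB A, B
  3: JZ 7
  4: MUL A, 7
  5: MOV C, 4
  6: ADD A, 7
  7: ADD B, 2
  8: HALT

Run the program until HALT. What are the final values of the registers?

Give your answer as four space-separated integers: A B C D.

Step 1: PC=0 exec 'MOV A, 1'. After: A=1 B=0 C=0 D=0 ZF=0 PC=1
Step 2: PC=1 exec 'MOV B, 5'. After: A=1 B=5 C=0 D=0 ZF=0 PC=2
Step 3: PC=2 exec 'SUB A, B'. After: A=-4 B=5 C=0 D=0 ZF=0 PC=3
Step 4: PC=3 exec 'JZ 7'. After: A=-4 B=5 C=0 D=0 ZF=0 PC=4
Step 5: PC=4 exec 'MUL A, 7'. After: A=-28 B=5 C=0 D=0 ZF=0 PC=5
Step 6: PC=5 exec 'MOV C, 4'. After: A=-28 B=5 C=4 D=0 ZF=0 PC=6
Step 7: PC=6 exec 'ADD A, 7'. After: A=-21 B=5 C=4 D=0 ZF=0 PC=7
Step 8: PC=7 exec 'ADD B, 2'. After: A=-21 B=7 C=4 D=0 ZF=0 PC=8
Step 9: PC=8 exec 'HALT'. After: A=-21 B=7 C=4 D=0 ZF=0 PC=8 HALTED

Answer: -21 7 4 0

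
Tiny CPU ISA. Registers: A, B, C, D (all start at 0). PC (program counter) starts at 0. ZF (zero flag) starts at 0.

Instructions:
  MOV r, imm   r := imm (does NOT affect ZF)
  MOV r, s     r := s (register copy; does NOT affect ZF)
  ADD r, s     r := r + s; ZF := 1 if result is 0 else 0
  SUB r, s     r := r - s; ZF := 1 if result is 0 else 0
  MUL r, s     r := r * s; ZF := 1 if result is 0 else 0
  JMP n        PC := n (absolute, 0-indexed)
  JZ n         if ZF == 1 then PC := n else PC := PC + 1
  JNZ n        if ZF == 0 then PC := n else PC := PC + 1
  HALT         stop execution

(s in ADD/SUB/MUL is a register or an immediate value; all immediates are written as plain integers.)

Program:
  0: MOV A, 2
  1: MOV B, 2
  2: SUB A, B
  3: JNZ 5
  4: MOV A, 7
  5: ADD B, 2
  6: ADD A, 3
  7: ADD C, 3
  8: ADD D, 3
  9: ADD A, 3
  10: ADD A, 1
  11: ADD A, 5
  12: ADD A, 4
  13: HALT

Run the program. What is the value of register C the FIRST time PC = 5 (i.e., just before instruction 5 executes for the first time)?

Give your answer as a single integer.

Step 1: PC=0 exec 'MOV A, 2'. After: A=2 B=0 C=0 D=0 ZF=0 PC=1
Step 2: PC=1 exec 'MOV B, 2'. After: A=2 B=2 C=0 D=0 ZF=0 PC=2
Step 3: PC=2 exec 'SUB A, B'. After: A=0 B=2 C=0 D=0 ZF=1 PC=3
Step 4: PC=3 exec 'JNZ 5'. After: A=0 B=2 C=0 D=0 ZF=1 PC=4
Step 5: PC=4 exec 'MOV A, 7'. After: A=7 B=2 C=0 D=0 ZF=1 PC=5
First time PC=5: C=0

0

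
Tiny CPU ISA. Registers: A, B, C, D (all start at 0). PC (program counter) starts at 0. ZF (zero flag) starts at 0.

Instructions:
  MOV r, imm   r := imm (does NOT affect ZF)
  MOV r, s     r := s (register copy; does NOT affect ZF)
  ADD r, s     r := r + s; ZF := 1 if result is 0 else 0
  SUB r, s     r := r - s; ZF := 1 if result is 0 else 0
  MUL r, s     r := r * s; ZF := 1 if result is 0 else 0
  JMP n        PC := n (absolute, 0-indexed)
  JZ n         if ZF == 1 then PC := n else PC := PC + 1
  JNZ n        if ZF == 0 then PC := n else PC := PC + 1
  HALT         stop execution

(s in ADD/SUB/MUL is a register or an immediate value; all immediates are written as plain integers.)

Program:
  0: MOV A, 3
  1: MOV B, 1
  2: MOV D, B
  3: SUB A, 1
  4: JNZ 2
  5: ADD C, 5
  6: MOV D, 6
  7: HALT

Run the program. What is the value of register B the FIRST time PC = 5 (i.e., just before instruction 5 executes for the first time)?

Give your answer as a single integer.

Step 1: PC=0 exec 'MOV A, 3'. After: A=3 B=0 C=0 D=0 ZF=0 PC=1
Step 2: PC=1 exec 'MOV B, 1'. After: A=3 B=1 C=0 D=0 ZF=0 PC=2
Step 3: PC=2 exec 'MOV D, B'. After: A=3 B=1 C=0 D=1 ZF=0 PC=3
Step 4: PC=3 exec 'SUB A, 1'. After: A=2 B=1 C=0 D=1 ZF=0 PC=4
Step 5: PC=4 exec 'JNZ 2'. After: A=2 B=1 C=0 D=1 ZF=0 PC=2
Step 6: PC=2 exec 'MOV D, B'. After: A=2 B=1 C=0 D=1 ZF=0 PC=3
Step 7: PC=3 exec 'SUB A, 1'. After: A=1 B=1 C=0 D=1 ZF=0 PC=4
Step 8: PC=4 exec 'JNZ 2'. After: A=1 B=1 C=0 D=1 ZF=0 PC=2
Step 9: PC=2 exec 'MOV D, B'. After: A=1 B=1 C=0 D=1 ZF=0 PC=3
Step 10: PC=3 exec 'SUB A, 1'. After: A=0 B=1 C=0 D=1 ZF=1 PC=4
Step 11: PC=4 exec 'JNZ 2'. After: A=0 B=1 C=0 D=1 ZF=1 PC=5
First time PC=5: B=1

1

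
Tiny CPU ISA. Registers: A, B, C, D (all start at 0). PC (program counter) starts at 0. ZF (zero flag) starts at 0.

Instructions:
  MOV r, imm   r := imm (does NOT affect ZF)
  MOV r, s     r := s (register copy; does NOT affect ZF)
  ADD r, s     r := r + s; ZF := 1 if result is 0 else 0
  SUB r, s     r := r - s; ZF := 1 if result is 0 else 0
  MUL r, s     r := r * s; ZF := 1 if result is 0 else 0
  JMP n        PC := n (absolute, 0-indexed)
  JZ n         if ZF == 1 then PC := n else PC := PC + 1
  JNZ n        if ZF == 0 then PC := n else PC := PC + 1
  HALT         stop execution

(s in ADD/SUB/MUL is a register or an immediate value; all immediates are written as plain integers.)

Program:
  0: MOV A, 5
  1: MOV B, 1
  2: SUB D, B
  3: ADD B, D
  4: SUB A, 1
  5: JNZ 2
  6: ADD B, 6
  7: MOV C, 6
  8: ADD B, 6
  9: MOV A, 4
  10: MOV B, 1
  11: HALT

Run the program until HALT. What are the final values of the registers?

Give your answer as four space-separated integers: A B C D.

Answer: 4 1 6 1

Derivation:
Step 1: PC=0 exec 'MOV A, 5'. After: A=5 B=0 C=0 D=0 ZF=0 PC=1
Step 2: PC=1 exec 'MOV B, 1'. After: A=5 B=1 C=0 D=0 ZF=0 PC=2
Step 3: PC=2 exec 'SUB D, B'. After: A=5 B=1 C=0 D=-1 ZF=0 PC=3
Step 4: PC=3 exec 'ADD B, D'. After: A=5 B=0 C=0 D=-1 ZF=1 PC=4
Step 5: PC=4 exec 'SUB A, 1'. After: A=4 B=0 C=0 D=-1 ZF=0 PC=5
Step 6: PC=5 exec 'JNZ 2'. After: A=4 B=0 C=0 D=-1 ZF=0 PC=2
Step 7: PC=2 exec 'SUB D, B'. After: A=4 B=0 C=0 D=-1 ZF=0 PC=3
Step 8: PC=3 exec 'ADD B, D'. After: A=4 B=-1 C=0 D=-1 ZF=0 PC=4
Step 9: PC=4 exec 'SUB A, 1'. After: A=3 B=-1 C=0 D=-1 ZF=0 PC=5
Step 10: PC=5 exec 'JNZ 2'. After: A=3 B=-1 C=0 D=-1 ZF=0 PC=2
Step 11: PC=2 exec 'SUB D, B'. After: A=3 B=-1 C=0 D=0 ZF=1 PC=3
Step 12: PC=3 exec 'ADD B, D'. After: A=3 B=-1 C=0 D=0 ZF=0 PC=4
Step 13: PC=4 exec 'SUB A, 1'. After: A=2 B=-1 C=0 D=0 ZF=0 PC=5
Step 14: PC=5 exec 'JNZ 2'. After: A=2 B=-1 C=0 D=0 ZF=0 PC=2
Step 15: PC=2 exec 'SUB D, B'. After: A=2 B=-1 C=0 D=1 ZF=0 PC=3
Step 16: PC=3 exec 'ADD B, D'. After: A=2 B=0 C=0 D=1 ZF=1 PC=4
Step 17: PC=4 exec 'SUB A, 1'. After: A=1 B=0 C=0 D=1 ZF=0 PC=5
Step 18: PC=5 exec 'JNZ 2'. After: A=1 B=0 C=0 D=1 ZF=0 PC=2
Step 19: PC=2 exec 'SUB D, B'. After: A=1 B=0 C=0 D=1 ZF=0 PC=3
Step 20: PC=3 exec 'ADD B, D'. After: A=1 B=1 C=0 D=1 ZF=0 PC=4
Step 21: PC=4 exec 'SUB A, 1'. After: A=0 B=1 C=0 D=1 ZF=1 PC=5
Step 22: PC=5 exec 'JNZ 2'. After: A=0 B=1 C=0 D=1 ZF=1 PC=6
Step 23: PC=6 exec 'ADD B, 6'. After: A=0 B=7 C=0 D=1 ZF=0 PC=7
Step 24: PC=7 exec 'MOV C, 6'. After: A=0 B=7 C=6 D=1 ZF=0 PC=8
Step 25: PC=8 exec 'ADD B, 6'. After: A=0 B=13 C=6 D=1 ZF=0 PC=9
Step 26: PC=9 exec 'MOV A, 4'. After: A=4 B=13 C=6 D=1 ZF=0 PC=10
Step 27: PC=10 exec 'MOV B, 1'. After: A=4 B=1 C=6 D=1 ZF=0 PC=11
Step 28: PC=11 exec 'HALT'. After: A=4 B=1 C=6 D=1 ZF=0 PC=11 HALTED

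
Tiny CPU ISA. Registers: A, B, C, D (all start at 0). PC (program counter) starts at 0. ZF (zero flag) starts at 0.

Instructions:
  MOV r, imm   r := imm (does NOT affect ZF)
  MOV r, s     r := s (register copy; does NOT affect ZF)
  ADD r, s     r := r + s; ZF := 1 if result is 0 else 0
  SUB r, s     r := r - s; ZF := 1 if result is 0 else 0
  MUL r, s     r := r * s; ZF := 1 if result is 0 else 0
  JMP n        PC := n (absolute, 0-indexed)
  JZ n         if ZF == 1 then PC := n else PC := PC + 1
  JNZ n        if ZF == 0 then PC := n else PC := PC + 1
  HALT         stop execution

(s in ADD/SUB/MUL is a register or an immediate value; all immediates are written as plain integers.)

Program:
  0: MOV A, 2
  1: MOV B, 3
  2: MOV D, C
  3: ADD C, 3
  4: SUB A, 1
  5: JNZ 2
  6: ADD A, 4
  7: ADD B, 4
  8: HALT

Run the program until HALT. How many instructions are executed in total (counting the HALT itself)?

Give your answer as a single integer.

Answer: 13

Derivation:
Step 1: PC=0 exec 'MOV A, 2'. After: A=2 B=0 C=0 D=0 ZF=0 PC=1
Step 2: PC=1 exec 'MOV B, 3'. After: A=2 B=3 C=0 D=0 ZF=0 PC=2
Step 3: PC=2 exec 'MOV D, C'. After: A=2 B=3 C=0 D=0 ZF=0 PC=3
Step 4: PC=3 exec 'ADD C, 3'. After: A=2 B=3 C=3 D=0 ZF=0 PC=4
Step 5: PC=4 exec 'SUB A, 1'. After: A=1 B=3 C=3 D=0 ZF=0 PC=5
Step 6: PC=5 exec 'JNZ 2'. After: A=1 B=3 C=3 D=0 ZF=0 PC=2
Step 7: PC=2 exec 'MOV D, C'. After: A=1 B=3 C=3 D=3 ZF=0 PC=3
Step 8: PC=3 exec 'ADD C, 3'. After: A=1 B=3 C=6 D=3 ZF=0 PC=4
Step 9: PC=4 exec 'SUB A, 1'. After: A=0 B=3 C=6 D=3 ZF=1 PC=5
Step 10: PC=5 exec 'JNZ 2'. After: A=0 B=3 C=6 D=3 ZF=1 PC=6
Step 11: PC=6 exec 'ADD A, 4'. After: A=4 B=3 C=6 D=3 ZF=0 PC=7
Step 12: PC=7 exec 'ADD B, 4'. After: A=4 B=7 C=6 D=3 ZF=0 PC=8
Step 13: PC=8 exec 'HALT'. After: A=4 B=7 C=6 D=3 ZF=0 PC=8 HALTED
Total instructions executed: 13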